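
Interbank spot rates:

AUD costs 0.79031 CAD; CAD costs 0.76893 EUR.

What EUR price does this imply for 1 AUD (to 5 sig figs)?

AUD/EUR = 0.60769

1 AUD × 0.79031 = 0.79031 CAD
0.79031 CAD × 0.76893 = 0.607693 EUR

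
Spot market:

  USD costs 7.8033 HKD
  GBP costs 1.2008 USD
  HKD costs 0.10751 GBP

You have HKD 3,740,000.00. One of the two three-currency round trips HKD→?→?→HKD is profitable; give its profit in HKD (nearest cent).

Profit: HKD 27,640.42

Profitable loop is HKD → GBP → USD → HKD:
HKD 3,740,000.00 × 0.10751 = GBP 402,087.40
GBP 402,087.40 × 1.2008 = USD 482,826.55
USD 482,826.55 × 7.8033 = HKD 3,767,640.42
Profit = HKD 3,767,640.42 − HKD 3,740,000.00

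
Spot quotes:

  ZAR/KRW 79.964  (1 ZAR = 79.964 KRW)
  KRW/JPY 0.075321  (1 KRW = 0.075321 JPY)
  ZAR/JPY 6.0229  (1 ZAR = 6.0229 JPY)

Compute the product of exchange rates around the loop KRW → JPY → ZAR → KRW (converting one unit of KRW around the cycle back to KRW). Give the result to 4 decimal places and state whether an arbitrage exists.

Around KRW → JPY → ZAR → KRW: 1 × 0.075321 ÷ 6.0229 × 79.964 = 1.000011
Product ≈ 1 (deviation 0.001%, within rounding noise).

1.0000 (no arbitrage)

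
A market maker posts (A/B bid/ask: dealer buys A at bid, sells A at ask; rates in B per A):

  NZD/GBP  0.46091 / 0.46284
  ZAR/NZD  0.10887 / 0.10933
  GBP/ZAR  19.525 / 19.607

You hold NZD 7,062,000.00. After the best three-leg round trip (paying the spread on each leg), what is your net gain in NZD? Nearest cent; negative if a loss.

Best loop NZD → ZAR → GBP → NZD:
NZD 7,062,000.00 ÷ 0.10933 (buy ZAR at ask) = ZAR 64,593,432.73
ZAR 64,593,432.73 ÷ 19.607 (buy GBP at ask) = GBP 3,294,406.73
GBP 3,294,406.73 ÷ 0.46284 (buy NZD at ask) = NZD 7,117,809.02

Net profit: NZD 55,809.02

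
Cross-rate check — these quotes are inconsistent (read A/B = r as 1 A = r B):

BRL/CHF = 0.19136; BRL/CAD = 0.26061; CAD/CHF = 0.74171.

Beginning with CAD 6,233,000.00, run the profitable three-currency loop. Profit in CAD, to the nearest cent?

Profitable loop is CAD → CHF → BRL → CAD:
CAD 6,233,000.00 × 0.74171 = CHF 4,623,078.43
CHF 4,623,078.43 ÷ 0.19136 = BRL 24,159,063.70
BRL 24,159,063.70 × 0.26061 = CAD 6,296,093.59
Profit = CAD 6,296,093.59 − CAD 6,233,000.00

Profit: CAD 63,093.59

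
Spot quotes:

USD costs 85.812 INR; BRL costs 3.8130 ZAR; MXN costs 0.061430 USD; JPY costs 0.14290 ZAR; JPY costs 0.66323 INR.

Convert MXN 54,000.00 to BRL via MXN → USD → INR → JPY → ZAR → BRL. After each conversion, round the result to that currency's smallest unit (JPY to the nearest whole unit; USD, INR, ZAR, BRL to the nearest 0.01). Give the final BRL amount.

BRL 16,085.07

MXN 54,000.00 × 0.061430 = USD 3,317.22
USD 3,317.22 × 85.812 = INR 284,657.28
INR 284,657.28 ÷ 0.66323 = JPY 429,198
JPY 429,198 × 0.14290 = ZAR 61,332.39
ZAR 61,332.39 ÷ 3.8130 = BRL 16,085.07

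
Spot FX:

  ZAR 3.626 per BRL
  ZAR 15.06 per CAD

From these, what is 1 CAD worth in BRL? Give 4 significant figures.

CAD/BRL = 4.153

1 CAD × 15.06 = 15.06 ZAR
15.06 ZAR ÷ 3.626 = 4.15334 BRL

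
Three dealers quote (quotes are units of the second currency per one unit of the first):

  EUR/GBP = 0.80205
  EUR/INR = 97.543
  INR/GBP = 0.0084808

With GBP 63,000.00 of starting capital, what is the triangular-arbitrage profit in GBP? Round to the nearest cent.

Profit: GBP 1,978.85

Profitable loop is GBP → EUR → INR → GBP:
GBP 63,000.00 ÷ 0.80205 = EUR 78,548.72
EUR 78,548.72 × 97.543 = INR 7,661,877.69
INR 7,661,877.69 × 0.0084808 = GBP 64,978.85
Profit = GBP 64,978.85 − GBP 63,000.00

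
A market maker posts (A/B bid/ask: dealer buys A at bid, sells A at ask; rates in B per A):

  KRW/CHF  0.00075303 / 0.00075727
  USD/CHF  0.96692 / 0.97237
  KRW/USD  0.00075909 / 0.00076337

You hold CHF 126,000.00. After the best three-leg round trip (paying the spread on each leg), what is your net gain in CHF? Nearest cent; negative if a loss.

Best loop CHF → USD → KRW → CHF:
CHF 126,000.00 ÷ 0.97237 (buy USD at ask) = USD 129,580.30
USD 129,580.30 ÷ 0.00076337 (buy KRW at ask) = KRW 169,747,703
KRW 169,747,703 × 0.00075303 (sell KRW at bid) = CHF 127,825.11

Net profit: CHF 1,825.11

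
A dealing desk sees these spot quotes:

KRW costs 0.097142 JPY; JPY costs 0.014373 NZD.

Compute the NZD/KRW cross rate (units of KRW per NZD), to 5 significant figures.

1 NZD ÷ 0.014373 = 69.5749 JPY
69.5749 JPY ÷ 0.097142 = 716.218 KRW

NZD/KRW = 716.22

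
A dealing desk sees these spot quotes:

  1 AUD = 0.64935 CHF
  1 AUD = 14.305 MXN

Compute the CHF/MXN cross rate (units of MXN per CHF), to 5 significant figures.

CHF/MXN = 22.030

1 CHF ÷ 0.64935 = 1.54 AUD
1.54 AUD × 14.305 = 22.0297 MXN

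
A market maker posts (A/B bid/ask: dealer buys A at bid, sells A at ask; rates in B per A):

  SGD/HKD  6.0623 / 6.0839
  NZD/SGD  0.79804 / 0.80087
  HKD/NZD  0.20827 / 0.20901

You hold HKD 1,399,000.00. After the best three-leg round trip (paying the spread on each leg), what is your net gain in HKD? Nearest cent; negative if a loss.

Net profit: HKD 10,634.48

Best loop HKD → NZD → SGD → HKD:
HKD 1,399,000.00 × 0.20827 (sell HKD at bid) = NZD 291,369.73
NZD 291,369.73 × 0.79804 (sell NZD at bid) = SGD 232,524.70
SGD 232,524.70 × 6.0623 (sell SGD at bid) = HKD 1,409,634.48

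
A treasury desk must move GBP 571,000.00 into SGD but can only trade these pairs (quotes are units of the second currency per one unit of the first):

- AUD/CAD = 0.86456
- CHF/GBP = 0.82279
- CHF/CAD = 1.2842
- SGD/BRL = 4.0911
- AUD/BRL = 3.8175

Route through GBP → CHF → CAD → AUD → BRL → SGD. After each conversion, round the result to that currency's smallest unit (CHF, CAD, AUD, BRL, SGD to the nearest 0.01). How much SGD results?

SGD 961,885.95

GBP 571,000.00 ÷ 0.82279 = CHF 693,980.24
CHF 693,980.24 × 1.2842 = CAD 891,209.42
CAD 891,209.42 ÷ 0.86456 = AUD 1,030,824.26
AUD 1,030,824.26 × 3.8175 = BRL 3,935,171.61
BRL 3,935,171.61 ÷ 4.0911 = SGD 961,885.95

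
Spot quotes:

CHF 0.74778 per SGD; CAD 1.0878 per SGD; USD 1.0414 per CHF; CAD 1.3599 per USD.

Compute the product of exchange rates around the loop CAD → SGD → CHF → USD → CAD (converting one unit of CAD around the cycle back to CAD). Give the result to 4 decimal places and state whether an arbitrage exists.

0.9735 (arbitrage exists)

Around CAD → SGD → CHF → USD → CAD: 1 ÷ 1.0878 × 0.74778 × 1.0414 × 1.3599 = 0.973530
Product < 1; profitable direction is CAD → USD → CHF → SGD → CAD.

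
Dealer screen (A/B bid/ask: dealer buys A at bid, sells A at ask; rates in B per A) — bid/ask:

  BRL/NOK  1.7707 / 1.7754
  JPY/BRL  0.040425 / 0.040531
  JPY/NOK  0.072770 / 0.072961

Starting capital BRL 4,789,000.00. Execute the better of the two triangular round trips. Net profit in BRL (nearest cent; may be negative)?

Net profit: BRL 53,991.17

Best loop BRL → JPY → NOK → BRL:
BRL 4,789,000.00 ÷ 0.040531 (buy JPY at ask) = JPY 118,156,473
JPY 118,156,473 × 0.072770 (sell JPY at bid) = NOK 8,598,246.53
NOK 8,598,246.53 ÷ 1.7754 (buy BRL at ask) = BRL 4,842,991.17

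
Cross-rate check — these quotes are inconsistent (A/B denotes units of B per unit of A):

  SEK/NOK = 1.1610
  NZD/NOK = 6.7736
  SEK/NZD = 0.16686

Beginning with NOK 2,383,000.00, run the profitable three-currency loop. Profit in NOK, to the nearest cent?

Profitable loop is NOK → NZD → SEK → NOK:
NOK 2,383,000.00 ÷ 6.7736 = NZD 351,807.02
NZD 351,807.02 ÷ 0.16686 = SEK 2,108,396.35
SEK 2,108,396.35 × 1.1610 = NOK 2,447,848.17
Profit = NOK 2,447,848.17 − NOK 2,383,000.00

Profit: NOK 64,848.17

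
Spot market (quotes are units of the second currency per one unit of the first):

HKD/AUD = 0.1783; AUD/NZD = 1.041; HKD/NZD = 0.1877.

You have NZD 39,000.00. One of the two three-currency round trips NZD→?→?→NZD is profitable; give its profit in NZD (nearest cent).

Profit: NZD 439.08

Profitable loop is NZD → AUD → HKD → NZD:
NZD 39,000.00 ÷ 1.041 = AUD 37,463.98
AUD 37,463.98 ÷ 0.1783 = HKD 210,117.65
HKD 210,117.65 × 0.1877 = NZD 39,439.08
Profit = NZD 39,439.08 − NZD 39,000.00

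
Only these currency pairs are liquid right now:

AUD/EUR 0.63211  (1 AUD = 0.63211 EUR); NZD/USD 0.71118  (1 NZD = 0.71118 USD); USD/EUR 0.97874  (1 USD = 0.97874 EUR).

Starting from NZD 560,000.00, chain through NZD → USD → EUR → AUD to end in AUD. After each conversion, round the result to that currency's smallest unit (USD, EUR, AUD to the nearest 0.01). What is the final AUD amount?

NZD 560,000.00 × 0.71118 = USD 398,260.80
USD 398,260.80 × 0.97874 = EUR 389,793.78
EUR 389,793.78 ÷ 0.63211 = AUD 616,654.98

AUD 616,654.98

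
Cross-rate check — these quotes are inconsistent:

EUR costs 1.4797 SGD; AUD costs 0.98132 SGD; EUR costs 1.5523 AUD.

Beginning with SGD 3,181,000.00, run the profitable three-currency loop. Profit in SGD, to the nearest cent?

Profit: SGD 93,736.07

Profitable loop is SGD → EUR → AUD → SGD:
SGD 3,181,000.00 ÷ 1.4797 = EUR 2,149,760.09
EUR 2,149,760.09 × 1.5523 = AUD 3,337,072.58
AUD 3,337,072.58 × 0.98132 = SGD 3,274,736.07
Profit = SGD 3,274,736.07 − SGD 3,181,000.00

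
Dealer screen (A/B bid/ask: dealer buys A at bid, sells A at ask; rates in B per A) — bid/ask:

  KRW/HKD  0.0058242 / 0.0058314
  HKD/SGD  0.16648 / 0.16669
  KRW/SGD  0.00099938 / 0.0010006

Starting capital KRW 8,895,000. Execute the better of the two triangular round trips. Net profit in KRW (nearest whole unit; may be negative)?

Best loop KRW → SGD → HKD → KRW:
KRW 8,895,000 × 0.00099938 (sell KRW at bid) = SGD 8,889.49
SGD 8,889.49 ÷ 0.16669 (buy HKD at ask) = HKD 53,329.44
HKD 53,329.44 ÷ 0.0058314 (buy KRW at ask) = KRW 9,145,221

Net profit: KRW 250,221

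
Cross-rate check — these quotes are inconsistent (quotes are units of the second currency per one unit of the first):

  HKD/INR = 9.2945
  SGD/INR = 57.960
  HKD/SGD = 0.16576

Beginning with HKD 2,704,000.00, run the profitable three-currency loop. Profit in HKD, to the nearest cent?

Profit: HKD 91,044.78

Profitable loop is HKD → SGD → INR → HKD:
HKD 2,704,000.00 × 0.16576 = SGD 448,215.04
SGD 448,215.04 × 57.960 = INR 25,978,543.72
INR 25,978,543.72 ÷ 9.2945 = HKD 2,795,044.78
Profit = HKD 2,795,044.78 − HKD 2,704,000.00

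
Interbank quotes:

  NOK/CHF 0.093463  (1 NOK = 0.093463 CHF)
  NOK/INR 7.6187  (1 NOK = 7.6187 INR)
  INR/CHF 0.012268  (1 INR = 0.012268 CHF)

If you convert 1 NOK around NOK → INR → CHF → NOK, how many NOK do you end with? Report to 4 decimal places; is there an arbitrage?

1.0000 (no arbitrage)

Around NOK → INR → CHF → NOK: 1 × 7.6187 × 0.012268 ÷ 0.093463 = 1.000034
Product ≈ 1 (deviation 0.003%, within rounding noise).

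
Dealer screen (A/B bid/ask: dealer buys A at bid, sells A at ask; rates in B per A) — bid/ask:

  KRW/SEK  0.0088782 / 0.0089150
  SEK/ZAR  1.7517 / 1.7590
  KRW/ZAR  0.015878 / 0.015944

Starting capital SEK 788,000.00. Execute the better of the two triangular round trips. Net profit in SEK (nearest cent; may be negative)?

Best loop SEK → KRW → ZAR → SEK:
SEK 788,000.00 ÷ 0.0089150 (buy KRW at ask) = KRW 88,390,353
KRW 88,390,353 × 0.015878 (sell KRW at bid) = ZAR 1,403,462.03
ZAR 1,403,462.03 ÷ 1.7590 (buy SEK at ask) = SEK 797,874.95

Net profit: SEK 9,874.95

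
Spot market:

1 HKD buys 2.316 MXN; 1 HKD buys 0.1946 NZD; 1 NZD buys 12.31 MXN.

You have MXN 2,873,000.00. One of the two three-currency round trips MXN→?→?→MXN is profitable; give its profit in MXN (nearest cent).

Profitable loop is MXN → HKD → NZD → MXN:
MXN 2,873,000.00 ÷ 2.316 = HKD 1,240,500.86
HKD 1,240,500.86 × 0.1946 = NZD 241,401.47
NZD 241,401.47 × 12.31 = MXN 2,971,652.07
Profit = MXN 2,971,652.07 − MXN 2,873,000.00

Profit: MXN 98,652.07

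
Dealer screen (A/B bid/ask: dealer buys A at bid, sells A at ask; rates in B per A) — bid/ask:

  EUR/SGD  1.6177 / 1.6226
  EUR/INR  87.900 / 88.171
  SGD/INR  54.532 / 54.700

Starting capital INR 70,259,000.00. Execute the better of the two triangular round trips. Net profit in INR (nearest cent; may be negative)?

Net profit: INR 36,190.03

Best loop INR → EUR → SGD → INR:
INR 70,259,000.00 ÷ 88.171 (buy EUR at ask) = EUR 796,849.30
EUR 796,849.30 × 1.6177 (sell EUR at bid) = SGD 1,289,063.12
SGD 1,289,063.12 × 54.532 (sell SGD at bid) = INR 70,295,190.03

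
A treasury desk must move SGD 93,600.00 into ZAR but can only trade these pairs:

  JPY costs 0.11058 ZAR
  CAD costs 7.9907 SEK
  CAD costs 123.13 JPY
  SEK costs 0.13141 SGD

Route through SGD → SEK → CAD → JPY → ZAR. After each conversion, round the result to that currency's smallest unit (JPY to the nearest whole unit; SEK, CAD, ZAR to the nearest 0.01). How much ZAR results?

ZAR 1,213,676.87

SGD 93,600.00 ÷ 0.13141 = SEK 712,274.56
SEK 712,274.56 ÷ 7.9907 = CAD 89,137.94
CAD 89,137.94 × 123.13 = JPY 10,975,555
JPY 10,975,555 × 0.11058 = ZAR 1,213,676.87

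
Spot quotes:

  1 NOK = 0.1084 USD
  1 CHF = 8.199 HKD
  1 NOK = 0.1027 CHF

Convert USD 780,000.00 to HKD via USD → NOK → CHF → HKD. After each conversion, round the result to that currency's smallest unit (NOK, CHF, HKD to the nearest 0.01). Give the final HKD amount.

USD 780,000.00 ÷ 0.1084 = NOK 7,195,571.96
NOK 7,195,571.96 × 0.1027 = CHF 738,985.24
CHF 738,985.24 × 8.199 = HKD 6,058,939.98

HKD 6,058,939.98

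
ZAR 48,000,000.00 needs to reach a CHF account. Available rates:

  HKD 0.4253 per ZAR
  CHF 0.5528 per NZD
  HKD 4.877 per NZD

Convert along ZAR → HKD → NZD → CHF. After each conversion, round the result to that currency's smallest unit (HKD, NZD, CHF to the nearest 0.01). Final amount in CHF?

ZAR 48,000,000.00 × 0.4253 = HKD 20,414,400.00
HKD 20,414,400.00 ÷ 4.877 = NZD 4,185,851.96
NZD 4,185,851.96 × 0.5528 = CHF 2,313,938.96

CHF 2,313,938.96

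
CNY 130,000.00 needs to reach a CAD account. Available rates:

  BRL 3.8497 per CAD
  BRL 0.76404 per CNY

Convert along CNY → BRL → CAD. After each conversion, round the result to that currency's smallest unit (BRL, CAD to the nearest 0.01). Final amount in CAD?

CAD 25,800.76

CNY 130,000.00 × 0.76404 = BRL 99,325.20
BRL 99,325.20 ÷ 3.8497 = CAD 25,800.76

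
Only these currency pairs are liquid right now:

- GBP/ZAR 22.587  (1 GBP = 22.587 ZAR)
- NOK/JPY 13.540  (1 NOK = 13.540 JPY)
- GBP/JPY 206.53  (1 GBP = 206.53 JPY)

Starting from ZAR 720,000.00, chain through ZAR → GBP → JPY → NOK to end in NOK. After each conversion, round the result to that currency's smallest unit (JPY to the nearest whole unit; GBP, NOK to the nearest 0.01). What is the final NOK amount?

ZAR 720,000.00 ÷ 22.587 = GBP 31,876.74
GBP 31,876.74 × 206.53 = JPY 6,583,503
JPY 6,583,503 ÷ 13.540 = NOK 486,226.22

NOK 486,226.22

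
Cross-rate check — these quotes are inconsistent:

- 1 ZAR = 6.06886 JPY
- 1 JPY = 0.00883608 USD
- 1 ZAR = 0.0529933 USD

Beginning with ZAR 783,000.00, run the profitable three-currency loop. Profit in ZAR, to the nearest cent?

Profit: ZAR 9,332.66

Profitable loop is ZAR → JPY → USD → ZAR:
ZAR 783,000.00 × 6.06886 = JPY 4,751,917
JPY 4,751,917 × 0.00883608 = USD 41,988.32
USD 41,988.32 ÷ 0.0529933 = ZAR 792,332.66
Profit = ZAR 792,332.66 − ZAR 783,000.00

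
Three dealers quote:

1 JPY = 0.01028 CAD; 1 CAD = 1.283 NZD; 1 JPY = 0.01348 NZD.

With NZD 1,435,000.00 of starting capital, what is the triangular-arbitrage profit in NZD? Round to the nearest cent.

Profitable loop is NZD → CAD → JPY → NZD:
NZD 1,435,000.00 ÷ 1.283 = CAD 1,118,472.33
CAD 1,118,472.33 ÷ 0.01028 = JPY 108,800,810
JPY 108,800,810 × 0.01348 = NZD 1,466,634.92
Profit = NZD 1,466,634.92 − NZD 1,435,000.00

Profit: NZD 31,634.92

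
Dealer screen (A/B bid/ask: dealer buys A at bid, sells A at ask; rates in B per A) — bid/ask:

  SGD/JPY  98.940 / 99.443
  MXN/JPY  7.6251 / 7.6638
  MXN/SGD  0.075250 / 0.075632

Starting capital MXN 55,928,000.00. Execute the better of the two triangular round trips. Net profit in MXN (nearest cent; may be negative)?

Net profit: MXN 773,562.95

Best loop MXN → JPY → SGD → MXN:
MXN 55,928,000.00 × 7.6251 (sell MXN at bid) = JPY 426,456,593
JPY 426,456,593 ÷ 99.443 (buy SGD at ask) = SGD 4,288,452.61
SGD 4,288,452.61 ÷ 0.075632 (buy MXN at ask) = MXN 56,701,562.95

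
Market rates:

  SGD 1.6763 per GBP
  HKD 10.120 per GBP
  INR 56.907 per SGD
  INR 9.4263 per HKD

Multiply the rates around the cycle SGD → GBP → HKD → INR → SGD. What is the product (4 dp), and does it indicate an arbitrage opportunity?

1.0000 (no arbitrage)

Around SGD → GBP → HKD → INR → SGD: 1 ÷ 1.6763 × 10.120 × 9.4263 ÷ 56.907 = 1.000010
Product ≈ 1 (deviation 0.001%, within rounding noise).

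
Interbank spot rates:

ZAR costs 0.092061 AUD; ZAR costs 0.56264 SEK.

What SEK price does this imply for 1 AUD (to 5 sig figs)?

1 AUD ÷ 0.092061 = 10.8624 ZAR
10.8624 ZAR × 0.56264 = 6.1116 SEK

AUD/SEK = 6.1116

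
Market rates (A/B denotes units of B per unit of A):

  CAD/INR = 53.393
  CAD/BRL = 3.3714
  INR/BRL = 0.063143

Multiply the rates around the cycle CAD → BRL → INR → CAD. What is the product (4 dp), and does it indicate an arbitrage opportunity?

Around CAD → BRL → INR → CAD: 1 × 3.3714 ÷ 0.063143 ÷ 53.393 = 1.000002
Product ≈ 1 (deviation 0.000%, within rounding noise).

1.0000 (no arbitrage)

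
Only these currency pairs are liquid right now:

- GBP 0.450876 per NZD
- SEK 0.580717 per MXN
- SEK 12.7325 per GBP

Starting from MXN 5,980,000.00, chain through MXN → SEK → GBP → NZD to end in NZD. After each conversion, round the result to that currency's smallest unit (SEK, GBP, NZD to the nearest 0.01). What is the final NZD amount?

MXN 5,980,000.00 × 0.580717 = SEK 3,472,687.66
SEK 3,472,687.66 ÷ 12.7325 = GBP 272,742.01
GBP 272,742.01 ÷ 0.450876 = NZD 604,915.79

NZD 604,915.79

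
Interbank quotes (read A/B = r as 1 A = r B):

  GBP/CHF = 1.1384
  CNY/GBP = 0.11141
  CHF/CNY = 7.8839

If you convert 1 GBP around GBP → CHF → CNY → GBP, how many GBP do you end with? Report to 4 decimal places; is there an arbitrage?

0.9999 (no arbitrage)

Around GBP → CHF → CNY → GBP: 1 × 1.1384 × 7.8839 × 0.11141 = 0.999908
Product ≈ 1 (deviation 0.009%, within rounding noise).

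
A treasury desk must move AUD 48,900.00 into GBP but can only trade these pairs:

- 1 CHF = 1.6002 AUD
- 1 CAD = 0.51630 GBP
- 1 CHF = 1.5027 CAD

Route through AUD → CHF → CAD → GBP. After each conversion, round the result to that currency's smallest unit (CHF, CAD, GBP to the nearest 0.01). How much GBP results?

GBP 23,708.77

AUD 48,900.00 ÷ 1.6002 = CHF 30,558.68
CHF 30,558.68 × 1.5027 = CAD 45,920.53
CAD 45,920.53 × 0.51630 = GBP 23,708.77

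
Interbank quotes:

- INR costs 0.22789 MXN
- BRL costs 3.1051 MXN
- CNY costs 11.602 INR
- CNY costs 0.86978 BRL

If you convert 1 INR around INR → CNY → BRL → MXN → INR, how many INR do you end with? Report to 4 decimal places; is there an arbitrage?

Around INR → CNY → BRL → MXN → INR: 1 ÷ 11.602 × 0.86978 × 3.1051 ÷ 0.22789 = 1.021473
Product > 1; profitable direction is INR → CNY → BRL → MXN → INR.

1.0215 (arbitrage exists)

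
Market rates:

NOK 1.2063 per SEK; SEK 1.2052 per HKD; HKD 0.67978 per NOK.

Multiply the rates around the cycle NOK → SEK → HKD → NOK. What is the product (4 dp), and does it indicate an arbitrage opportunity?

1.0119 (arbitrage exists)

Around NOK → SEK → HKD → NOK: 1 ÷ 1.2063 ÷ 1.2052 ÷ 0.67978 = 1.011852
Product > 1; profitable direction is NOK → SEK → HKD → NOK.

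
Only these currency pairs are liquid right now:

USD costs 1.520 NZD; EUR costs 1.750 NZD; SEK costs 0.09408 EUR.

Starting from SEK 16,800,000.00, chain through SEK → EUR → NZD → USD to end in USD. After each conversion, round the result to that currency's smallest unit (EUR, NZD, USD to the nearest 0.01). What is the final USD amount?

USD 1,819,705.26

SEK 16,800,000.00 × 0.09408 = EUR 1,580,544.00
EUR 1,580,544.00 × 1.750 = NZD 2,765,952.00
NZD 2,765,952.00 ÷ 1.520 = USD 1,819,705.26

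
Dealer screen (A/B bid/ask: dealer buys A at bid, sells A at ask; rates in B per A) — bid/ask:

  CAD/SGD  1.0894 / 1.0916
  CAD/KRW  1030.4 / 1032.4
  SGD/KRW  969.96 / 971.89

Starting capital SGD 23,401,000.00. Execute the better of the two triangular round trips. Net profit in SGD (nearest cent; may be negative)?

Net profit: SGD 550,218.71

Best loop SGD → KRW → CAD → SGD:
SGD 23,401,000.00 × 969.96 (sell SGD at bid) = KRW 22,698,033,960
KRW 22,698,033,960 ÷ 1032.4 (buy CAD at ask) = CAD 21,985,697.37
CAD 21,985,697.37 × 1.0894 (sell CAD at bid) = SGD 23,951,218.71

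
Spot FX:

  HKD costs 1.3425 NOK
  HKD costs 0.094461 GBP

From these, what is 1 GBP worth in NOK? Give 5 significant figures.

GBP/NOK = 14.212

1 GBP ÷ 0.094461 = 10.5864 HKD
10.5864 HKD × 1.3425 = 14.2122 NOK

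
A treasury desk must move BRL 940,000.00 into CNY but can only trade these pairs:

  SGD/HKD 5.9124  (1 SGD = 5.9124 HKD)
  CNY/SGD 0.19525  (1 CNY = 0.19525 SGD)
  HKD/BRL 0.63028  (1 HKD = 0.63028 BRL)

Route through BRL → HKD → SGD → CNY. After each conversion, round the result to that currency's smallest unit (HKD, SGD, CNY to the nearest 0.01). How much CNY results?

CNY 1,291,931.47

BRL 940,000.00 ÷ 0.63028 = HKD 1,491,400.65
HKD 1,491,400.65 ÷ 5.9124 = SGD 252,249.62
SGD 252,249.62 ÷ 0.19525 = CNY 1,291,931.47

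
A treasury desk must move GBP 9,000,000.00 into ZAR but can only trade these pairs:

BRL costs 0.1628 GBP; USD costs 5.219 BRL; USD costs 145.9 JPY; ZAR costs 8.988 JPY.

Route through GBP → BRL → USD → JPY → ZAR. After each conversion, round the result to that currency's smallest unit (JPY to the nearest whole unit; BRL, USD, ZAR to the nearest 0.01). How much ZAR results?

ZAR 171,946,381.29

GBP 9,000,000.00 ÷ 0.1628 = BRL 55,282,555.28
BRL 55,282,555.28 ÷ 5.219 = USD 10,592,557.06
USD 10,592,557.06 × 145.9 = JPY 1,545,454,075
JPY 1,545,454,075 ÷ 8.988 = ZAR 171,946,381.29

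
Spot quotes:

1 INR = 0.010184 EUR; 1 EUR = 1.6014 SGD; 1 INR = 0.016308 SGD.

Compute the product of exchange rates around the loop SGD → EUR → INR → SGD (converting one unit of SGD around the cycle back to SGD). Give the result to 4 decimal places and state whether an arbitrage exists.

1.0000 (no arbitrage)

Around SGD → EUR → INR → SGD: 1 ÷ 1.6014 ÷ 0.010184 × 0.016308 = 0.999960
Product ≈ 1 (deviation 0.004%, within rounding noise).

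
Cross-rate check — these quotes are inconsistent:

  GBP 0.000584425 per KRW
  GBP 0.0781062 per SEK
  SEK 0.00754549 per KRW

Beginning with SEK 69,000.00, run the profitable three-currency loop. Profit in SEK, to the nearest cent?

Profitable loop is SEK → GBP → KRW → SEK:
SEK 69,000.00 × 0.0781062 = GBP 5,389.33
GBP 5,389.33 ÷ 0.000584425 = KRW 9,221,590
KRW 9,221,590 × 0.00754549 = SEK 69,581.42
Profit = SEK 69,581.42 − SEK 69,000.00

Profit: SEK 581.42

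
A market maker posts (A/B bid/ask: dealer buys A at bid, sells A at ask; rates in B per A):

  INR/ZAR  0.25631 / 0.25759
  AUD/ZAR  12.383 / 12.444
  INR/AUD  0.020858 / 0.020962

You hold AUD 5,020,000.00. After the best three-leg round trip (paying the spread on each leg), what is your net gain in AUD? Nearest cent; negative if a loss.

Best loop AUD → ZAR → INR → AUD:
AUD 5,020,000.00 × 12.383 (sell AUD at bid) = ZAR 62,162,660.00
ZAR 62,162,660.00 ÷ 0.25759 (buy INR at ask) = INR 241,324,042.08
INR 241,324,042.08 × 0.020858 (sell INR at bid) = AUD 5,033,536.87

Net profit: AUD 13,536.87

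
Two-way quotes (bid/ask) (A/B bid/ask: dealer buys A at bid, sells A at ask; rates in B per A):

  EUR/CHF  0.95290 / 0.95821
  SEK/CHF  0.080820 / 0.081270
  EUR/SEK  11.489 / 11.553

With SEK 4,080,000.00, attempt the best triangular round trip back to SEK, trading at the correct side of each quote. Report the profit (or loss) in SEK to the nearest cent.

Net profit: SEK 60,782.86

Best loop SEK → EUR → CHF → SEK:
SEK 4,080,000.00 ÷ 11.553 (buy EUR at ask) = EUR 353,155.02
EUR 353,155.02 × 0.95290 (sell EUR at bid) = CHF 336,521.42
CHF 336,521.42 ÷ 0.081270 (buy SEK at ask) = SEK 4,140,782.86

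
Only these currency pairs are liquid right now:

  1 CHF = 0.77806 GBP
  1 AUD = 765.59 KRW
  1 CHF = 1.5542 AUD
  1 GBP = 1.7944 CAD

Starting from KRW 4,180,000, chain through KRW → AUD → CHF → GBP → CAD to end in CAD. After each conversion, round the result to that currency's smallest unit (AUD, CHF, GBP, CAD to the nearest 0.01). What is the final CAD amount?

CAD 4,904.62

KRW 4,180,000 ÷ 765.59 = AUD 5,459.84
AUD 5,459.84 ÷ 1.5542 = CHF 3,512.96
CHF 3,512.96 × 0.77806 = GBP 2,733.29
GBP 2,733.29 × 1.7944 = CAD 4,904.62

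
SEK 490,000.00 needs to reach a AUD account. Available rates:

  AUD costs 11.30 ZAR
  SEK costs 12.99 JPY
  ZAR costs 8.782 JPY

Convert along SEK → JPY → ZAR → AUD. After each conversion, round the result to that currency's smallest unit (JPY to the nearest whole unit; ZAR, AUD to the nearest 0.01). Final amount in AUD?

AUD 64,140.65

SEK 490,000.00 × 12.99 = JPY 6,365,100
JPY 6,365,100 ÷ 8.782 = ZAR 724,789.34
ZAR 724,789.34 ÷ 11.30 = AUD 64,140.65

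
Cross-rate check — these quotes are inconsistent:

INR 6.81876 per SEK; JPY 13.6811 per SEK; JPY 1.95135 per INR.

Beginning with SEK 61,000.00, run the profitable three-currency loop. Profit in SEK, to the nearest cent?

Profit: SEK 1,720.61

Profitable loop is SEK → JPY → INR → SEK:
SEK 61,000.00 × 13.6811 = JPY 834,547
JPY 834,547 ÷ 1.95135 = INR 427,676.79
INR 427,676.79 ÷ 6.81876 = SEK 62,720.61
Profit = SEK 62,720.61 − SEK 61,000.00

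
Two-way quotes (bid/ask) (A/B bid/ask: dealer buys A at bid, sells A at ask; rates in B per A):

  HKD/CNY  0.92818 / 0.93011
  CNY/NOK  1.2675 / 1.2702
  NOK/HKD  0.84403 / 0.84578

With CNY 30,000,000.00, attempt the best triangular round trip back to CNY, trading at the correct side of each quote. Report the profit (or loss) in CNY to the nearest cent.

Best loop CNY → HKD → NOK → CNY:
CNY 30,000,000.00 ÷ 0.93011 (buy HKD at ask) = HKD 32,254,249.50
HKD 32,254,249.50 ÷ 0.84578 (buy NOK at ask) = NOK 38,135,507.46
NOK 38,135,507.46 ÷ 1.2702 (buy CNY at ask) = CNY 30,023,230.56

Net profit: CNY 23,230.56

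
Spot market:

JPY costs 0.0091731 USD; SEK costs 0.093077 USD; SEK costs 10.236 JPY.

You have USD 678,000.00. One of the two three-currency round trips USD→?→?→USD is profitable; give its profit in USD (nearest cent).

Profit: USD 5,964.75

Profitable loop is USD → SEK → JPY → USD:
USD 678,000.00 ÷ 0.093077 = SEK 7,284,291.50
SEK 7,284,291.50 × 10.236 = JPY 74,562,008
JPY 74,562,008 × 0.0091731 = USD 683,964.75
Profit = USD 683,964.75 − USD 678,000.00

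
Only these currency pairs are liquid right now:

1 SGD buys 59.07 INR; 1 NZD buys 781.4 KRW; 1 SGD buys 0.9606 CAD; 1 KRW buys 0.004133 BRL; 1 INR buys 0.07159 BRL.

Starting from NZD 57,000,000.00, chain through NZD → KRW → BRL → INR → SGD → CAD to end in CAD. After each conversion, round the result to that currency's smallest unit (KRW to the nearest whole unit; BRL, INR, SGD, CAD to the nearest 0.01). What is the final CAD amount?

NZD 57,000,000.00 × 781.4 = KRW 44,539,800,000
KRW 44,539,800,000 × 0.004133 = BRL 184,082,993.40
BRL 184,082,993.40 ÷ 0.07159 = INR 2,571,350,655.12
INR 2,571,350,655.12 ÷ 59.07 = SGD 43,530,568.06
SGD 43,530,568.06 × 0.9606 = CAD 41,815,463.68

CAD 41,815,463.68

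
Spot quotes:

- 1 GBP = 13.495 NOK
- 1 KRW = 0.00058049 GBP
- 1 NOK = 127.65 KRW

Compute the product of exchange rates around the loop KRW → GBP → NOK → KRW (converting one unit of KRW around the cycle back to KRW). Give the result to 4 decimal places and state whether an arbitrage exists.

1.0000 (no arbitrage)

Around KRW → GBP → NOK → KRW: 1 × 0.00058049 × 13.495 × 127.65 = 0.999973
Product ≈ 1 (deviation 0.003%, within rounding noise).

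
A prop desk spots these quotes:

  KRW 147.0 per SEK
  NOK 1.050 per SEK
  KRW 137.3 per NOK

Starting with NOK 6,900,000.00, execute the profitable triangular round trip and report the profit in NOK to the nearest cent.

Profit: NOK 135,688.27

Profitable loop is NOK → SEK → KRW → NOK:
NOK 6,900,000.00 ÷ 1.050 = SEK 6,571,428.57
SEK 6,571,428.57 × 147.0 = KRW 966,000,000
KRW 966,000,000 ÷ 137.3 = NOK 7,035,688.27
Profit = NOK 7,035,688.27 − NOK 6,900,000.00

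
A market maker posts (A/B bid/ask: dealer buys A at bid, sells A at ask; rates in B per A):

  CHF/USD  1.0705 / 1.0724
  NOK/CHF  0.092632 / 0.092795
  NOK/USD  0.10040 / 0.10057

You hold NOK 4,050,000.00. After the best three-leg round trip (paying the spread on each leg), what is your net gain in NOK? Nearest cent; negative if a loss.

Best loop NOK → USD → CHF → NOK:
NOK 4,050,000.00 × 0.10040 (sell NOK at bid) = USD 406,620.00
USD 406,620.00 ÷ 1.0724 (buy CHF at ask) = CHF 379,168.22
CHF 379,168.22 ÷ 0.092795 (buy NOK at ask) = NOK 4,086,084.60

Net profit: NOK 36,084.60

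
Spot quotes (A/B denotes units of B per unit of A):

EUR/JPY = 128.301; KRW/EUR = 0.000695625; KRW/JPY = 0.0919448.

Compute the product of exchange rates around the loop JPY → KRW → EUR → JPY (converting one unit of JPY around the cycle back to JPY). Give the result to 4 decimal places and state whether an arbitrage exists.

0.9707 (arbitrage exists)

Around JPY → KRW → EUR → JPY: 1 ÷ 0.0919448 × 0.000695625 × 128.301 = 0.970684
Product < 1; profitable direction is JPY → EUR → KRW → JPY.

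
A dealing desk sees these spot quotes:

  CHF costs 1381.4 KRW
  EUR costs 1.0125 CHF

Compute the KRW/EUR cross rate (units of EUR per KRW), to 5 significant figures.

1 KRW ÷ 1381.4 = 0.000723903 CHF
0.000723903 CHF ÷ 1.0125 = 0.000714966 EUR

KRW/EUR = 0.00071497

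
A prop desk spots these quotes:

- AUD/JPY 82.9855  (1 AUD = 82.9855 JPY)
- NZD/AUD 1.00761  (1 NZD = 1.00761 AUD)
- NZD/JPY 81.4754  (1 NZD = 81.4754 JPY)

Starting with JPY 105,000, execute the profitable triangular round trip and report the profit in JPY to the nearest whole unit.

Profitable loop is JPY → NZD → AUD → JPY:
JPY 105,000 ÷ 81.4754 = NZD 1,288.73
NZD 1,288.73 × 1.00761 = AUD 1,298.54
AUD 1,298.54 × 82.9855 = JPY 107,760
Profit = JPY 107,760 − JPY 105,000

Profit: JPY 2,760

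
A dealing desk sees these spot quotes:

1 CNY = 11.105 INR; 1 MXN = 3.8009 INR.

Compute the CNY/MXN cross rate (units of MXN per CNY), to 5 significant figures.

CNY/MXN = 2.9217

1 CNY × 11.105 = 11.105 INR
11.105 INR ÷ 3.8009 = 2.92168 MXN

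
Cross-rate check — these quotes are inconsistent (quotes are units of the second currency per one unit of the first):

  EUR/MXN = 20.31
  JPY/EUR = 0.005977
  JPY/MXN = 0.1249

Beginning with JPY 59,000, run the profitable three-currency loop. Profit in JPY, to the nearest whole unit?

Profit: JPY 1,705

Profitable loop is JPY → MXN → EUR → JPY:
JPY 59,000 × 0.1249 = MXN 7,369.10
MXN 7,369.10 ÷ 20.31 = EUR 362.83
EUR 362.83 ÷ 0.005977 = JPY 60,705
Profit = JPY 60,705 − JPY 59,000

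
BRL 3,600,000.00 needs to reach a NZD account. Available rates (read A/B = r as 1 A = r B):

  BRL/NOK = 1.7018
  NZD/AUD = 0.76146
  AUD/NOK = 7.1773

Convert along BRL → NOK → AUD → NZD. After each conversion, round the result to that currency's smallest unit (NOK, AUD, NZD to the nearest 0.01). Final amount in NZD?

NZD 1,120,992.80

BRL 3,600,000.00 × 1.7018 = NOK 6,126,480.00
NOK 6,126,480.00 ÷ 7.1773 = AUD 853,591.18
AUD 853,591.18 ÷ 0.76146 = NZD 1,120,992.80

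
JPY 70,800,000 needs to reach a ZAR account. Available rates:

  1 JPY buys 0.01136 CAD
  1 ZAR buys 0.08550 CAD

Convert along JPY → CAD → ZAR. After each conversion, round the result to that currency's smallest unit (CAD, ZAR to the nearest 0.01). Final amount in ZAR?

JPY 70,800,000 × 0.01136 = CAD 804,288.00
CAD 804,288.00 ÷ 0.08550 = ZAR 9,406,877.19

ZAR 9,406,877.19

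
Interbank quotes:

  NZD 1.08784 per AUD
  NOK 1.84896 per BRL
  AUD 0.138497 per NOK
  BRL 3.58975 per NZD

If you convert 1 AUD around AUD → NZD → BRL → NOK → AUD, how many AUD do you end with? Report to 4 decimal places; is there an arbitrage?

Around AUD → NZD → BRL → NOK → AUD: 1 × 1.08784 × 3.58975 × 1.84896 × 0.138497 = 0.999993
Product ≈ 1 (deviation 0.001%, within rounding noise).

1.0000 (no arbitrage)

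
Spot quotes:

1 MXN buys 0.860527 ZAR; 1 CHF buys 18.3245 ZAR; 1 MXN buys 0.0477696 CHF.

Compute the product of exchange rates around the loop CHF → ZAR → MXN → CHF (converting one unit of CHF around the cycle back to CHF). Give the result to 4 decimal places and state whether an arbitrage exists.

Around CHF → ZAR → MXN → CHF: 1 × 18.3245 ÷ 0.860527 × 0.0477696 = 1.017230
Product > 1; profitable direction is CHF → ZAR → MXN → CHF.

1.0172 (arbitrage exists)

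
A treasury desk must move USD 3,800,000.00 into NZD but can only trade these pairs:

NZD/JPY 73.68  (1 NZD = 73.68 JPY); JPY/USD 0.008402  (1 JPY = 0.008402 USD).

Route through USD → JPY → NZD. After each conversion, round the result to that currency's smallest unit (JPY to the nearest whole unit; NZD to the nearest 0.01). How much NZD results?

NZD 6,138,345.11

USD 3,800,000.00 ÷ 0.008402 = JPY 452,273,268
JPY 452,273,268 ÷ 73.68 = NZD 6,138,345.11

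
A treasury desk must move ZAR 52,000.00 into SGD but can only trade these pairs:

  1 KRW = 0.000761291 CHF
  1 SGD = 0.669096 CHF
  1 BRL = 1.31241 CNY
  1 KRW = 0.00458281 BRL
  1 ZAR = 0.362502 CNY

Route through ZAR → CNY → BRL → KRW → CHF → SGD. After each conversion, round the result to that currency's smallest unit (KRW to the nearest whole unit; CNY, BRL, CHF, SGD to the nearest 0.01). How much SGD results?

SGD 3,565.95

ZAR 52,000.00 × 0.362502 = CNY 18,850.10
CNY 18,850.10 ÷ 1.31241 = BRL 14,362.97
BRL 14,362.97 ÷ 0.00458281 = KRW 3,134,097
KRW 3,134,097 × 0.000761291 = CHF 2,385.96
CHF 2,385.96 ÷ 0.669096 = SGD 3,565.95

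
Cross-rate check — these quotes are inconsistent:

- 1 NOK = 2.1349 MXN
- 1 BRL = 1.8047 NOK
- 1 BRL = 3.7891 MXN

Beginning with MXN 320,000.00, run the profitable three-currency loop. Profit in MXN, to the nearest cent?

Profit: MXN 5,384.20

Profitable loop is MXN → BRL → NOK → MXN:
MXN 320,000.00 ÷ 3.7891 = BRL 84,452.77
BRL 84,452.77 × 1.8047 = NOK 152,411.92
NOK 152,411.92 × 2.1349 = MXN 325,384.20
Profit = MXN 325,384.20 − MXN 320,000.00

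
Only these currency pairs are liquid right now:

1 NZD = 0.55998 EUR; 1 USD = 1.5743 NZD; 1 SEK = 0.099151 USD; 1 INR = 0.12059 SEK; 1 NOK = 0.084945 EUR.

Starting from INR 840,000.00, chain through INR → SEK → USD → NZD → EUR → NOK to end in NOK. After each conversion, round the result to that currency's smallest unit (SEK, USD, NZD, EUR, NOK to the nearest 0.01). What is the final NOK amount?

INR 840,000.00 × 0.12059 = SEK 101,295.60
SEK 101,295.60 × 0.099151 = USD 10,043.56
USD 10,043.56 × 1.5743 = NZD 15,811.58
NZD 15,811.58 × 0.55998 = EUR 8,854.17
EUR 8,854.17 ÷ 0.084945 = NOK 104,234.15

NOK 104,234.15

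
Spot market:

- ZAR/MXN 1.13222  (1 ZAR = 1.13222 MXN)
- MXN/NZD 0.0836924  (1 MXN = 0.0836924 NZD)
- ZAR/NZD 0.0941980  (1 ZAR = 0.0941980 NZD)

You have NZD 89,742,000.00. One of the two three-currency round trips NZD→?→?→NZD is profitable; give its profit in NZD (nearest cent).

Profitable loop is NZD → ZAR → MXN → NZD:
NZD 89,742,000.00 ÷ 0.0941980 = ZAR 952,695,386.31
ZAR 952,695,386.31 × 1.13222 = MXN 1,078,660,770.29
MXN 1,078,660,770.29 × 0.0836924 = NZD 90,275,708.65
Profit = NZD 90,275,708.65 − NZD 89,742,000.00

Profit: NZD 533,708.65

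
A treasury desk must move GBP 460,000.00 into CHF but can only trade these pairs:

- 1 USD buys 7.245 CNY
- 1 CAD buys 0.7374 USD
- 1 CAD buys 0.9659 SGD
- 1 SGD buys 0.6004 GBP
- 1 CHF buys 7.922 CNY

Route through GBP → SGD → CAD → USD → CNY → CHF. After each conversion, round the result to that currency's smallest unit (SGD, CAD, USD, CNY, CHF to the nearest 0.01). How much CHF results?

CHF 534,923.49

GBP 460,000.00 ÷ 0.6004 = SGD 766,155.90
SGD 766,155.90 ÷ 0.9659 = CAD 793,204.16
CAD 793,204.16 × 0.7374 = USD 584,908.75
USD 584,908.75 × 7.245 = CNY 4,237,663.89
CNY 4,237,663.89 ÷ 7.922 = CHF 534,923.49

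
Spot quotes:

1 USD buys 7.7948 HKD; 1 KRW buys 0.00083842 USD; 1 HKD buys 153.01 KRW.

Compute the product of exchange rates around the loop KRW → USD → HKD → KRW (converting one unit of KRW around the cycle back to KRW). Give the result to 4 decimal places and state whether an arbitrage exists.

Around KRW → USD → HKD → KRW: 1 × 0.00083842 × 7.7948 × 153.01 = 0.999969
Product ≈ 1 (deviation 0.003%, within rounding noise).

1.0000 (no arbitrage)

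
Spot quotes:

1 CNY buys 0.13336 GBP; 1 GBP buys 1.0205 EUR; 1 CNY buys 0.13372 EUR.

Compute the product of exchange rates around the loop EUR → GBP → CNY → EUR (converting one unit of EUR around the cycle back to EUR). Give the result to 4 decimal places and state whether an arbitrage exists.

Around EUR → GBP → CNY → EUR: 1 ÷ 1.0205 ÷ 0.13336 × 0.13372 = 0.982557
Product < 1; profitable direction is EUR → CNY → GBP → EUR.

0.9826 (arbitrage exists)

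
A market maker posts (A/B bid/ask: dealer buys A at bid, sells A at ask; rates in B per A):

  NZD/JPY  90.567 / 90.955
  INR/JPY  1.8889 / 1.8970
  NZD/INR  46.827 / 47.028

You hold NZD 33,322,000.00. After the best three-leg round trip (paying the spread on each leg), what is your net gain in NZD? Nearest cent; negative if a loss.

Best loop NZD → JPY → INR → NZD:
NZD 33,322,000.00 × 90.567 (sell NZD at bid) = JPY 3,017,873,574
JPY 3,017,873,574 ÷ 1.8970 (buy INR at ask) = INR 1,590,866,406.96
INR 1,590,866,406.96 ÷ 47.028 (buy NZD at ask) = NZD 33,828,068.53

Net profit: NZD 506,068.53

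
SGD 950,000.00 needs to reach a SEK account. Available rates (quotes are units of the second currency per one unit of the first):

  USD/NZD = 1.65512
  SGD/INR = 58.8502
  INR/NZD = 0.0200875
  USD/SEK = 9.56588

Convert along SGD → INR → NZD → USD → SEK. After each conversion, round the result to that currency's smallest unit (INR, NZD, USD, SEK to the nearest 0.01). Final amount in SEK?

SGD 950,000.00 × 58.8502 = INR 55,907,690.00
INR 55,907,690.00 × 0.0200875 = NZD 1,123,045.72
NZD 1,123,045.72 ÷ 1.65512 = USD 678,528.28
USD 678,528.28 × 9.56588 = SEK 6,490,720.10

SEK 6,490,720.10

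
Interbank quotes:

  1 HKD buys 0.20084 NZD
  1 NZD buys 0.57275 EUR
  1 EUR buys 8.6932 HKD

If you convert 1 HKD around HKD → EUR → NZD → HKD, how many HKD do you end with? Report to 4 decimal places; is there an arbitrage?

Around HKD → EUR → NZD → HKD: 1 ÷ 8.6932 ÷ 0.57275 ÷ 0.20084 = 1.000012
Product ≈ 1 (deviation 0.001%, within rounding noise).

1.0000 (no arbitrage)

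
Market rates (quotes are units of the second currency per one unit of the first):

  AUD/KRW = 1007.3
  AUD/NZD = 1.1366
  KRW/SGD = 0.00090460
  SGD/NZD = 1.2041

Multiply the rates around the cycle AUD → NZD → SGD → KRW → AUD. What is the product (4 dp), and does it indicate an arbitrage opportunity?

Around AUD → NZD → SGD → KRW → AUD: 1 × 1.1366 ÷ 1.2041 ÷ 0.00090460 ÷ 1007.3 = 1.035928
Product > 1; profitable direction is AUD → NZD → SGD → KRW → AUD.

1.0359 (arbitrage exists)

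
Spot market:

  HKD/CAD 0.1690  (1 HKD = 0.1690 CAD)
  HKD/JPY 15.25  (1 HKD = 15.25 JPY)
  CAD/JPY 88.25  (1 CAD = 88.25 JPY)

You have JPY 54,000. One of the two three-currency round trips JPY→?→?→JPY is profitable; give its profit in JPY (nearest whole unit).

Profitable loop is JPY → CAD → HKD → JPY:
JPY 54,000 ÷ 88.25 = CAD 611.90
CAD 611.90 ÷ 0.1690 = HKD 3,620.70
HKD 3,620.70 × 15.25 = JPY 55,216
Profit = JPY 55,216 − JPY 54,000

Profit: JPY 1,216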